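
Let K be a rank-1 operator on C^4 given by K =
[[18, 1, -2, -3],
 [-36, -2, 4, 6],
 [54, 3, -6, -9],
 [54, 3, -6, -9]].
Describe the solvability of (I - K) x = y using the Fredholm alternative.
(I - K) is singular (det(I - K) = 0, i.e. 1 ∈ sigma(K)). (I - K) x = y is solvable iff y ⊥ ker((I - K)^*) = span{(18, 1, -2, -3)}, i.e. iff 18y_1 + y_2 - 2y_3 - 3y_4 = 0. When solvable, the solutions are x = y + c·(1, -2, 3, 3), c arbitrary (ker(I - K) = span{(1, -2, 3, 3)}, dimension 1).

K has rank 1, so it is an outer product K = u v^T: every row of K is a multiple of one row vector. Reading off the entries, u = (1, -2, 3, 3) and v = (18, 1, -2, -3) (row i of K equals u_i·v^T). A rank-one matrix u v^T satisfies K u = u (v·u) and kills the (3)-dimensional subspace v^⊥, so its characteristic polynomial is lambda^3 (lambda - v·u) with v·u = tr K = 1. Hence the eigenvalues of I - K are 1 (multiplicity 3) and 1 - (1) = 0, so det(I - K) = 0. (Direct check: I - K =
[[-17, -1, 2, 3],
 [36, 3, -4, -6],
 [-54, -3, 7, 9],
 [-54, -3, 6, 10]]
has determinant 0.) So 1 is an eigenvalue of K and (I - K) is not invertible. The finite-dimensional Fredholm alternative says: either (I - K) is invertible, or ker(I - K) ≠ {0} and then range(I - K) = ker((I - K)^*)^⊥, with dim ker(I - K) = dim ker((I - K)^*). We are in the second case, so we need both kernels. Kernel of I - K: (I - K) u = u - u (v·u) = u - u = 0, so ker(I - K) = span{u} = span{(1, -2, 3, 3)} (it is exactly 1-dimensional because rank(I - K) = 3). Kernel of the adjoint: K is real, so (I - K)^* = I - K^T = I - v u^T, and (I - v u^T) v = v - v (u·v) = 0; hence ker((I - K)^*) = span{v} = span{(18, 1, -2, -3)}. Therefore (I - K) x = y is solvable iff <y, v> = 0, i.e. iff 18y_1 + y_2 - 2y_3 - 3y_4 = 0. When this holds, K y = u (v·y) = 0, so (I - K) y = y and x = y is a particular solution; the full solution set is the line x = y + c·u = y + c·(1, -2, 3, 3), c ∈ C.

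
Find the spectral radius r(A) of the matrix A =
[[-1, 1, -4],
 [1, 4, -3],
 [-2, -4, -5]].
r(A) ≈ 7.0989

The eigenvalues of A are the roots of its characteristic polynomial. With M = A (coefficients from the trace, the sum of principal 2x2 minors, and det A):
  p(λ) = det(λ I - M) = λ^3 + 2λ^2 - 40λ - 27.
No integer candidate from the rational root theorem (±divisors of 27) is a root, so the roots are irrational. The cubic discriminant is Δ = 282461 > 0, so there are three distinct real roots. p(-8) = -91 and p(-7) = 8 have opposite signs, so a root lies in (-8, -7); Newton's method refines it to λ ≈ -7.0989. p(-1) = 14 and p(0) = -27 have opposite signs, so a root lies in (-1, 0); Newton's method refines it to λ ≈ -0.6604. p(5) = -52 and p(6) = 21 have opposite signs, so a root lies in (5, 6); Newton's method refines it to λ ≈ 5.7593. Check (Vieta): the three roots sum to -2, matching tr M = -2.
Thus the eigenvalues (to 4 decimals) are -7.0989 (modulus 7.0989); -0.6604 (modulus 0.6604); 5.7593 (modulus 5.7593). The spectral radius is the largest modulus: r(A) ≈ 7.0989. (Cross-check: r(A) ≤ ||A||_2 ≈ 7.3944; equality holds whenever A is normal, though it can also hold for some non-normal A.)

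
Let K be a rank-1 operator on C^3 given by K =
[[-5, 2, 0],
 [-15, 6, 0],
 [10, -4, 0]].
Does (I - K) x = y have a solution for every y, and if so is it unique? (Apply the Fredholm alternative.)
(I - K) is singular (det(I - K) = 0, i.e. 1 ∈ sigma(K)). (I - K) x = y is solvable iff y ⊥ ker((I - K)^*) = span{(-5, 2, 0)}, i.e. iff -5y_1 + 2y_2 = 0. When solvable, the solutions are x = y + c·(1, 3, -2), c arbitrary (ker(I - K) = span{(1, 3, -2)}, dimension 1).

K has rank 1, so it is an outer product K = u v^T: every row of K is a multiple of one row vector. Reading off the entries, u = (1, 3, -2) and v = (-5, 2, 0) (row i of K equals u_i·v^T). A rank-one matrix u v^T satisfies K u = u (v·u) and kills the (2)-dimensional subspace v^⊥, so its characteristic polynomial is lambda^2 (lambda - v·u) with v·u = tr K = 1. Hence the eigenvalues of I - K are 1 (multiplicity 2) and 1 - (1) = 0, so det(I - K) = 0. (Direct check: I - K =
[[6, -2, 0],
 [15, -5, 0],
 [-10, 4, 1]]
has determinant 0.) So 1 is an eigenvalue of K and (I - K) is not invertible. The finite-dimensional Fredholm alternative says: either (I - K) is invertible, or ker(I - K) ≠ {0} and then range(I - K) = ker((I - K)^*)^⊥, with dim ker(I - K) = dim ker((I - K)^*). We are in the second case, so we need both kernels. Kernel of I - K: (I - K) u = u - u (v·u) = u - u = 0, so ker(I - K) = span{u} = span{(1, 3, -2)} (it is exactly 1-dimensional because rank(I - K) = 2). Kernel of the adjoint: K is real, so (I - K)^* = I - K^T = I - v u^T, and (I - v u^T) v = v - v (u·v) = 0; hence ker((I - K)^*) = span{v} = span{(-5, 2, 0)}. Therefore (I - K) x = y is solvable iff <y, v> = 0, i.e. iff -5y_1 + 2y_2 = 0. When this holds, K y = u (v·y) = 0, so (I - K) y = y and x = y is a particular solution; the full solution set is the line x = y + c·u = y + c·(1, 3, -2), c ∈ C.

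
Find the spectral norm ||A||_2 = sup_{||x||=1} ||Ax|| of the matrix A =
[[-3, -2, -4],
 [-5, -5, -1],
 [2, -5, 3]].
||A||_2 ≈ 8.4812 (= sqrt(largest eigenvalue of A^T A))

||A||_2 = sigma_max(A) = sqrt(lambda_max(A^T A)). Form the symmetric matrix M = A^T A =
[[38, 21, 23],
 [21, 54, -2],
 [23, -2, 26]].
Its characteristic polynomial (trace, sum of principal 2x2 minors, determinant of M give the coefficients) is
  p(λ) = det(λ I - M) = λ^3 - 118λ^2 + 3470λ - 11236.
No integer candidate from the rational root theorem (±divisors of 11236) is a root, so the roots are irrational. The cubic discriminant is Δ = 6089147680 > 0, so there are three distinct real roots. p(3) = -1861 and p(4) = 820 have opposite signs, so a root lies in (3, 4); Newton's method refines it to λ ≈ 3.6855. p(42) = 440 and p(43) = -701 have opposite signs, so a root lies in (42, 43); Newton's method refines it to λ ≈ 42.3837. p(71) = -1793 and p(72) = 140 have opposite signs, so a root lies in (71, 72); Newton's method refines it to λ ≈ 71.9308. Check (Vieta): the three roots sum to 118, matching tr M = 118.
So the eigenvalues of A^T A are ≈ 3.6855, 42.3837, 71.9308 (all ≥ 0, as they must be for A^T A). The largest is λ_max ≈ 71.9308, hence ||A||_2 = sqrt(λ_max) ≈ 8.4812.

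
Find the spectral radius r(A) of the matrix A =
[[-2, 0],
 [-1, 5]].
r(A) = 5

The eigenvalues of A are the roots of its characteristic polynomial. With M = A (coefficients from the trace and determinant):
  p(λ) = det(λ I - M) = λ^2 - 3λ - 10.
For λ^2 - 3λ - 10 the discriminant is 49. It is a perfect square (7^2), so the roots are rational: λ = (3 ± 7)/2 = 5, -2.
Thus the eigenvalues (to 4 decimals) are 5 (modulus 5); -2 (modulus 2). The spectral radius is the largest modulus: r(A) = 5. (Cross-check: r(A) ≤ ||A||_2 ≈ 5.1167; equality holds whenever A is normal, though it can also hold for some non-normal A.)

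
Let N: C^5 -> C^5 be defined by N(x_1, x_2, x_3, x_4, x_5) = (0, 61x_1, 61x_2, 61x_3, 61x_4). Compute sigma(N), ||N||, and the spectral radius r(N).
sigma(N) = {0}; ||N|| = 61; r(N) = 0. (N is nilpotent with N^5 = 0.)

On C^5, N is a strictly lower-triangular matrix with 61 on the subdiagonal and zeros elsewhere, so its characteristic polynomial is lambda^5 and every eigenvalue is 0: sigma(N) = {0}. For the operator norm, N e_i = 61e_{i+1} for i = 1, ..., 4 and N e_5 = 0, so the singular values of N are 61 (with multiplicity 4) and 0; hence ||N|| = 61. The spectral radius r(N) = max|lambda| = 0. Note ||N|| > r(N) — characteristic of non-normal nilpotent operators. Indeed N^5 = 0.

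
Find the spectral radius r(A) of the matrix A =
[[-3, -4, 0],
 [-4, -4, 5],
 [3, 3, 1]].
r(A) = (7 + sqrt(125))/2 ≈ 9.0902

The eigenvalues of A are the roots of its characteristic polynomial. With M = A (coefficients from the trace, the sum of principal 2x2 minors, and det A):
  p(λ) = det(λ I - M) = λ^3 + 6λ^2 - 26λ + 19.
By the rational root theorem any rational root is an integer divisor of 19. Testing λ = 1: p(1) = 1 + 6 - 26 + 19 = 0, so λ = 1 is a root. Dividing out (λ - 1) leaves p(λ) = (λ - 1)(λ^2 + 7λ - 19). For λ^2 + 7λ - 19 the discriminant is 125. It is nonnegative but not a perfect square, so the roots are real and irrational: λ = (-7 ± sqrt(125))/2 ≈ 2.0902, -9.0902.
Thus the eigenvalues (to 4 decimals) are 2.0902 (modulus 2.0902); -9.0902 (modulus 9.0902); 1 (modulus 1). The spectral radius is the largest modulus: r(A) = (7 + sqrt(125))/2 ≈ 9.0902. (Cross-check: r(A) ≤ ||A||_2 ≈ 9.1936; equality holds whenever A is normal, though it can also hold for some non-normal A.)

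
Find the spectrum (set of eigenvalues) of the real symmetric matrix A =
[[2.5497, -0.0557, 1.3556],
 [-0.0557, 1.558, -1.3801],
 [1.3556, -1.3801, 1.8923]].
sigma(A) ≈ {0, 2, 4}

A is real symmetric, so its spectrum consists of real eigenvalues. Expanding the characteristic polynomial of the displayed matrix gives
  det(λ I - A) = p(λ) = λ^3 + (-6)λ^2 + (8)λ + (0).
Solving p(λ) = 0 yields eigenvalues ≈ 0, 2, 4. (A is shown rounded to 4 decimals, so these recover the underlying integer eigenvalues to within that precision.)
Verification: the trace of A = 6 equals the sum of eigenvalues 6, and det(A) ≈ 0.0002 matches the eigenvalue product 0.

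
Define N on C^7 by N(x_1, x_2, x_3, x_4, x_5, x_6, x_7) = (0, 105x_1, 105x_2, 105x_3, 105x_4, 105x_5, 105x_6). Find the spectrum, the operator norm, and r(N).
sigma(N) = {0}; ||N|| = 105; r(N) = 0. (N is nilpotent with N^7 = 0.)

On C^7, N is a strictly lower-triangular matrix with 105 on the subdiagonal and zeros elsewhere, so its characteristic polynomial is lambda^7 and every eigenvalue is 0: sigma(N) = {0}. For the operator norm, N e_i = 105e_{i+1} for i = 1, ..., 6 and N e_7 = 0, so the singular values of N are 105 (with multiplicity 6) and 0; hence ||N|| = 105. The spectral radius r(N) = max|lambda| = 0. Note ||N|| > r(N) — characteristic of non-normal nilpotent operators. Indeed N^7 = 0.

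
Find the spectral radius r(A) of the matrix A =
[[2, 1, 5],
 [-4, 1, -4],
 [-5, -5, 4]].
r(A) ≈ 6.5106

The eigenvalues of A are the roots of its characteristic polynomial. With M = A (coefficients from the trace, the sum of principal 2x2 minors, and det A):
  p(λ) = det(λ I - M) = λ^3 - 7λ^2 + 23λ - 129.
No integer candidate from the rational root theorem (±divisors of 129) is a root, so the roots are irrational. The cubic discriminant is Δ = -275200 < 0, so there is one real root and a complex-conjugate pair. p(6) = -27 and p(7) = 32 have opposite signs, so a root lies in (6, 7); Newton's method refines it to λ ≈ 6.5106. Dividing out (λ - (6.5106)) leaves approximately λ^2 - 0.4894λ + 19.8138. For λ^2 - 0.4894λ + 19.8138 the discriminant is -79.0157. It is negative, so the remaining roots are the complex-conjugate pair λ ≈ 0.2447 ± 4.4445i. Their product equals the constant term, so |λ|^2 ≈ 19.8138 and |λ| ≈ 4.4513.
Thus the eigenvalues (to 4 decimals) are 6.5106 (modulus 6.5106); 0.2447 ± 4.4445i (modulus 4.4513). The spectral radius is the largest modulus: r(A) ≈ 6.5106. (Cross-check: r(A) ≤ ||A||_2 ≈ 8.2446; equality holds whenever A is normal, though it can also hold for some non-normal A.)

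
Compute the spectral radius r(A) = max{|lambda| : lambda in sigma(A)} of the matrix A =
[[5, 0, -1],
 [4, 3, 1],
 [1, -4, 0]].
r(A) ≈ 5.6896

The eigenvalues of A are the roots of its characteristic polynomial. With M = A (coefficients from the trace, the sum of principal 2x2 minors, and det A):
  p(λ) = det(λ I - M) = λ^3 - 8λ^2 + 20λ - 39.
No integer candidate from the rational root theorem (±divisors of 39) is a root, so the roots are irrational. The cubic discriminant is Δ = -15019 < 0, so there is one real root and a complex-conjugate pair. p(5) = -14 and p(6) = 9 have opposite signs, so a root lies in (5, 6); Newton's method refines it to λ ≈ 5.6896. Dividing out (λ - (5.6896)) leaves approximately λ^2 - 2.3104λ + 6.8546. For λ^2 - 2.3104λ + 6.8546 the discriminant is -22.0805. It is negative, so the remaining roots are the complex-conjugate pair λ ≈ 1.1552 ± 2.3495i. Their product equals the constant term, so |λ|^2 ≈ 6.8546 and |λ| ≈ 2.6181.
Thus the eigenvalues (to 4 decimals) are 5.6896 (modulus 5.6896); 1.1552 ± 2.3495i (modulus 2.6181). The spectral radius is the largest modulus: r(A) ≈ 5.6896. (Cross-check: r(A) ≤ ||A||_2 ≈ 6.7211; equality holds whenever A is normal, though it can also hold for some non-normal A.)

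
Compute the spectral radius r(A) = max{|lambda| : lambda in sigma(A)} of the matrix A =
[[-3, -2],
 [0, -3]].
r(A) = 3

The eigenvalues of A are the roots of its characteristic polynomial. With M = A (coefficients from the trace and determinant):
  p(λ) = det(λ I - M) = λ^2 + 6λ + 9.
For λ^2 + 6λ + 9 the discriminant is 0. It is a perfect square (0^2), so the roots are rational: λ = (-6 ± 0)/2 = -3, -3.
Thus the eigenvalues (to 4 decimals) are -3 (modulus 3). The spectral radius is the largest modulus: r(A) = 3. (Cross-check: r(A) ≤ ||A||_2 ≈ 4.1623; equality holds whenever A is normal, though it can also hold for some non-normal A.)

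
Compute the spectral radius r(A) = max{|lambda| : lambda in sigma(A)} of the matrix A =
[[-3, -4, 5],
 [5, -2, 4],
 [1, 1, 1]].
r(A) ≈ 5.0747

The eigenvalues of A are the roots of its characteristic polynomial. With M = A (coefficients from the trace, the sum of principal 2x2 minors, and det A):
  p(λ) = det(λ I - M) = λ^3 + 4λ^2 + 12λ - 57.
No integer candidate from the rational root theorem (±divisors of 57) is a root, so the roots are irrational. The cubic discriminant is Δ = -126987 < 0, so there is one real root and a complex-conjugate pair. p(2) = -9 and p(3) = 42 have opposite signs, so a root lies in (2, 3); Newton's method refines it to λ ≈ 2.2134. Dividing out (λ - (2.2134)) leaves approximately λ^2 + 6.2134λ + 25.7525. For λ^2 + 6.2134λ + 25.7525 the discriminant is -64.4041. It is negative, so the remaining roots are the complex-conjugate pair λ ≈ -3.1067 ± 4.0126i. Their product equals the constant term, so |λ|^2 ≈ 25.7525 and |λ| ≈ 5.0747.
Thus the eigenvalues (to 4 decimals) are 2.2134 (modulus 2.2134); -3.1067 ± 4.0126i (modulus 5.0747). The spectral radius is the largest modulus: r(A) ≈ 5.0747. (Cross-check: r(A) ≤ ||A||_2 ≈ 7.8032; equality holds whenever A is normal, though it can also hold for some non-normal A.)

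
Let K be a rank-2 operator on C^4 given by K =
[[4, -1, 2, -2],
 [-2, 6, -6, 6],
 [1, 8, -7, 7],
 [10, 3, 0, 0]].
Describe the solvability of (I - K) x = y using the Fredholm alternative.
(I - K) is invertible (det(I - K) = -2 ≠ 0), so for every y in C^4 the equation (I - K) x = y has a unique solution.

K has rank 2 and factors as K = U V^T = u1 v1^T + u2 v2^T with u1 = (1, 0, 1, 3), v1 = (3, 2, -1, 1), u2 = (1, -2, -2, 1), v2 = (1, -3, 3, -3) (multiplying out reproduces the displayed K). The nonzero eigenvalues of U V^T coincide with those of the 2 x 2 matrix G = V^T U = [[v1·u1, v1·u2], [v2·u1, v2·u2]] = [[5, 2], [-5, -2]], and by the Sylvester determinant identity det(I_4 - U V^T) = det(I_2 - V^T U) = det([[-4, -2], [5, 3]]) = (-4)(3) - (-2)(5) = -2. (Direct check: I - K =
[[-3, 1, -2, 2],
 [2, -5, 6, -6],
 [-1, -8, 8, -7],
 [-10, -3, 0, 1]]
has determinant -2.) The finite-dimensional Fredholm alternative says: either (I - K) is invertible, or ker(I - K) ≠ {0} and then range(I - K) = ker((I - K)^*)^⊥, with dim ker(I - K) = dim ker((I - K)^*). Since det(I - K) ≠ 0, 1 is not an eigenvalue of K and ker(I - K) = {0}, so we are in the first case: for every y there is a unique x = (I - K)^(-1) y. (Explicitly, by the Woodbury identity, (I - U V^T)^(-1) = I + U (I_2 - G)^(-1) V^T.)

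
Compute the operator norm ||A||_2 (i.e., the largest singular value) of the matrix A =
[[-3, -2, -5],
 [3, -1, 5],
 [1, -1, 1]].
||A||_2 ≈ 8.3782 (= sqrt(largest eigenvalue of A^T A))

||A||_2 = sigma_max(A) = sqrt(lambda_max(A^T A)). Form the symmetric matrix M = A^T A =
[[19, 2, 31],
 [2, 6, 4],
 [31, 4, 51]].
Its characteristic polynomial (trace, sum of principal 2x2 minors, determinant of M give the coefficients) is
  p(λ) = det(λ I - M) = λ^3 - 76λ^2 + 408λ - 36.
No integer candidate from the rational root theorem (±divisors of 36) is a root, so the roots are irrational. The cubic discriminant is Δ = 646672464 > 0, so there are three distinct real roots. p(0) = -36 and p(1) = 297 have opposite signs, so a root lies in (0, 1); Newton's method refines it to λ ≈ 0.0897. p(5) = 229 and p(6) = -108 have opposite signs, so a root lies in (5, 6); Newton's method refines it to λ ≈ 5.7153. p(70) = -876 and p(71) = 3727 have opposite signs, so a root lies in (70, 71); Newton's method refines it to λ ≈ 70.1949. Check (Vieta): the three roots sum to 76, matching tr M = 76.
So the eigenvalues of A^T A are ≈ 0.0897, 5.7153, 70.1949 (all ≥ 0, as they must be for A^T A). The largest is λ_max ≈ 70.1949, hence ||A||_2 = sqrt(λ_max) ≈ 8.3782.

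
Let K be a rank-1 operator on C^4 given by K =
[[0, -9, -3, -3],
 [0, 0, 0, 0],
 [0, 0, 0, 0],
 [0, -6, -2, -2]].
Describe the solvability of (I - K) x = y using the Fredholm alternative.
(I - K) is invertible (det(I - K) = 3 ≠ 0), so for every y in C^4 the equation (I - K) x = y has a unique solution.

K has rank 1, so it is an outer product K = u v^T: every row of K is a multiple of one row vector. Reading off the entries, u = (3, 0, 0, 2) and v = (0, -3, -1, -1) (row i of K equals u_i·v^T). A rank-one matrix u v^T satisfies K u = u (v·u) and kills the (3)-dimensional subspace v^⊥, so its characteristic polynomial is lambda^3 (lambda - v·u) with v·u = tr K = -2. Hence the eigenvalues of I - K are 1 (multiplicity 3) and 1 - (-2) = 3, so det(I - K) = 3. (Direct check: I - K =
[[1, 9, 3, 3],
 [0, 1, 0, 0],
 [0, 0, 1, 0],
 [0, 6, 2, 3]]
has determinant 3.) The finite-dimensional Fredholm alternative says: either (I - K) is invertible, or ker(I - K) ≠ {0} and then range(I - K) = ker((I - K)^*)^⊥, with dim ker(I - K) = dim ker((I - K)^*). Since det(I - K) ≠ 0, 1 is not an eigenvalue of K and ker(I - K) = {0}, so we are in the first case: for every y there is a unique x = (I - K)^(-1) y. Explicitly, by the Sherman–Morrison formula, (I - u v^T)^(-1) = I + u v^T/(1 - v·u), i.e. (I - K)^(-1) = I + K/(3).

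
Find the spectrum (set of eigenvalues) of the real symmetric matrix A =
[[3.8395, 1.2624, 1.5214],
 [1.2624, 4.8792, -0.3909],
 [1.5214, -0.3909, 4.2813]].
sigma(A) ≈ {2, 5, 6}

A is real symmetric, so its spectrum consists of real eigenvalues. Expanding the characteristic polynomial of the displayed matrix gives
  det(λ I - A) = p(λ) = λ^3 + (-13)λ^2 + (52)λ + (-60).
Solving p(λ) = 0 yields eigenvalues ≈ 2, 5, 6. (A is shown rounded to 4 decimals, so these recover the underlying integer eigenvalues to within that precision.)
Verification: the trace of A = 13 equals the sum of eigenvalues 13, and det(A) ≈ 59.9997 matches the eigenvalue product 60.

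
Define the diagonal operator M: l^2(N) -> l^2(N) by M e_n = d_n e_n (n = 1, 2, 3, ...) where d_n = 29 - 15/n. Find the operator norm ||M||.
||M|| = 29

For a diagonal operator on l^2 with entries d_n, ||M|| = sup_n |d_n|. Here d_1 = 14, d_2 = 43/2, ..., and d_n = 29 - 15/n increases monotonically toward 29. All terms lie in [14, 29), so |d_n| = d_n and the supremum is the limit 29, which is not attained by any individual d_n. Hence ||M|| = 29.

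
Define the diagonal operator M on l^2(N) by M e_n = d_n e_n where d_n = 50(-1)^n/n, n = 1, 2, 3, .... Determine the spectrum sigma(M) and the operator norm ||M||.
sigma(M) = {50(-1)^n/n : n ≥ 1} ∪ {0}; ||M|| = 50

A bounded diagonal operator on l^2 with diagonal entries d_n has spectrum equal to the closure of {d_n : n ≥ 1}: every d_n is an eigenvalue (with eigenvector e_n), so {d_n} ⊂ sigma(M); the spectrum is closed, so its closure is too; and for lambda not in the closure, (M - lambda I) has bounded inverse (the diagonal entries 1/(d_n - lambda) are bounded). For our sequence d_n = 50(-1)^n/n, n = 1, 2, 3, ...:
  - {d_n} = {50(-1)^n/n : n ≥ 1}; the only limit point is 0
  - closure = {50(-1)^n/n : n ≥ 1} ∪ {0}
For the norm: a diagonal operator has ||M|| = sup_n |d_n|. Here |d_n| = 50/n is decreasing, so sup_n |d_n| = |d_1| = 50. So ||M|| = 50.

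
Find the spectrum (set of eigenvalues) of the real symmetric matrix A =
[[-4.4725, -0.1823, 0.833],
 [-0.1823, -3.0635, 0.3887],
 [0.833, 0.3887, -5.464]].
sigma(A) ≈ {-6, -4, -3}

A is real symmetric, so its spectrum consists of real eigenvalues. Expanding the characteristic polynomial of the displayed matrix gives
  det(λ I - A) = p(λ) = λ^3 + (13)λ^2 + (54)λ + (72).
Solving p(λ) = 0 yields eigenvalues ≈ -6, -4, -3. (A is shown rounded to 4 decimals, so these recover the underlying integer eigenvalues to within that precision.)
Verification: the trace of A = -13 equals the sum of eigenvalues -13, and det(A) ≈ -72.0000 matches the eigenvalue product -72.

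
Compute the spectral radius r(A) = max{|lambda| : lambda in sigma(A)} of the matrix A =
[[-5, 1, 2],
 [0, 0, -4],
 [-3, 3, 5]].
r(A) ≈ 4.2707

The eigenvalues of A are the roots of its characteristic polynomial. With M = A (coefficients from the trace, the sum of principal 2x2 minors, and det A):
  p(λ) = det(λ I - M) = λ^3 - 7λ + 48.
No integer candidate from the rational root theorem (±divisors of 48) is a root, so the roots are irrational. The cubic discriminant is Δ = -60836 < 0, so there is one real root and a complex-conjugate pair. p(-5) = -42 and p(-4) = 12 have opposite signs, so a root lies in (-5, -4); Newton's method refines it to λ ≈ -4.2707. Dividing out (λ - (-4.2707)) leaves approximately λ^2 - 4.2707λ + 11.2393. For λ^2 - 4.2707λ + 11.2393 the discriminant is -26.7178. It is negative, so the remaining roots are the complex-conjugate pair λ ≈ 2.1354 ± 2.5845i. Their product equals the constant term, so |λ|^2 ≈ 11.2393 and |λ| ≈ 3.3525.
Thus the eigenvalues (to 4 decimals) are -4.2707 (modulus 4.2707); 2.1354 ± 2.5845i (modulus 3.3525). The spectral radius is the largest modulus: r(A) ≈ 4.2707. (Cross-check: r(A) ≤ ||A||_2 ≈ 8.5333; equality holds whenever A is normal, though it can also hold for some non-normal A.)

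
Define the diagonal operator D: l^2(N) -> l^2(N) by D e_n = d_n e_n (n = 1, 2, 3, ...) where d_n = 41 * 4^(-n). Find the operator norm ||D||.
||D|| = 41/4 (attained at n = 1)

For D diagonal, ||D|| = sup_n |d_n|. The sequence d_n = 41 * 4^(-n) is positive and strictly decreasing (ratio 4^(-1) < 1), so the supremum is d_1 = 41/4. Hence ||D|| = 41/4.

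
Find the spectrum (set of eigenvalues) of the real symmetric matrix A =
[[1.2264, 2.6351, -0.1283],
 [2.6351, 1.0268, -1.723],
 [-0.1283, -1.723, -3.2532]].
sigma(A) ≈ {-4, -1, 4}

A is real symmetric, so its spectrum consists of real eigenvalues. Expanding the characteristic polynomial of the displayed matrix gives
  det(λ I - A) = p(λ) = λ^3 + (1)λ^2 + (-16)λ + (-16).
Solving p(λ) = 0 yields eigenvalues ≈ -4, -1, 4. (A is shown rounded to 4 decimals, so these recover the underlying integer eigenvalues to within that precision.)
Verification: the trace of A = -1 equals the sum of eigenvalues -1, and det(A) ≈ 16.0000 matches the eigenvalue product 16.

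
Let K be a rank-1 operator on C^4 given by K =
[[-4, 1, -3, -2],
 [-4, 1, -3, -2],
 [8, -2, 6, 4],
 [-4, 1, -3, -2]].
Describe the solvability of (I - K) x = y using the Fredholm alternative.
(I - K) is singular (det(I - K) = 0, i.e. 1 ∈ sigma(K)). (I - K) x = y is solvable iff y ⊥ ker((I - K)^*) = span{(-4, 1, -3, -2)}, i.e. iff -4y_1 + y_2 - 3y_3 - 2y_4 = 0. When solvable, the solutions are x = y + c·(1, 1, -2, 1), c arbitrary (ker(I - K) = span{(1, 1, -2, 1)}, dimension 1).

K has rank 1, so it is an outer product K = u v^T: every row of K is a multiple of one row vector. Reading off the entries, u = (1, 1, -2, 1) and v = (-4, 1, -3, -2) (row i of K equals u_i·v^T). A rank-one matrix u v^T satisfies K u = u (v·u) and kills the (3)-dimensional subspace v^⊥, so its characteristic polynomial is lambda^3 (lambda - v·u) with v·u = tr K = 1. Hence the eigenvalues of I - K are 1 (multiplicity 3) and 1 - (1) = 0, so det(I - K) = 0. (Direct check: I - K =
[[5, -1, 3, 2],
 [4, 0, 3, 2],
 [-8, 2, -5, -4],
 [4, -1, 3, 3]]
has determinant 0.) So 1 is an eigenvalue of K and (I - K) is not invertible. The finite-dimensional Fredholm alternative says: either (I - K) is invertible, or ker(I - K) ≠ {0} and then range(I - K) = ker((I - K)^*)^⊥, with dim ker(I - K) = dim ker((I - K)^*). We are in the second case, so we need both kernels. Kernel of I - K: (I - K) u = u - u (v·u) = u - u = 0, so ker(I - K) = span{u} = span{(1, 1, -2, 1)} (it is exactly 1-dimensional because rank(I - K) = 3). Kernel of the adjoint: K is real, so (I - K)^* = I - K^T = I - v u^T, and (I - v u^T) v = v - v (u·v) = 0; hence ker((I - K)^*) = span{v} = span{(-4, 1, -3, -2)}. Therefore (I - K) x = y is solvable iff <y, v> = 0, i.e. iff -4y_1 + y_2 - 3y_3 - 2y_4 = 0. When this holds, K y = u (v·y) = 0, so (I - K) y = y and x = y is a particular solution; the full solution set is the line x = y + c·u = y + c·(1, 1, -2, 1), c ∈ C.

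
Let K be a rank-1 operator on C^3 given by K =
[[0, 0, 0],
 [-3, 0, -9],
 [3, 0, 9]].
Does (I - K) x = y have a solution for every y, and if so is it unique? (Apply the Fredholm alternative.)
(I - K) is invertible (det(I - K) = -8 ≠ 0), so for every y in C^3 the equation (I - K) x = y has a unique solution.

K has rank 1, so it is an outer product K = u v^T: every row of K is a multiple of one row vector. Reading off the entries, u = (0, -3, 3) and v = (1, 0, 3) (row i of K equals u_i·v^T). A rank-one matrix u v^T satisfies K u = u (v·u) and kills the (2)-dimensional subspace v^⊥, so its characteristic polynomial is lambda^2 (lambda - v·u) with v·u = tr K = 9. Hence the eigenvalues of I - K are 1 (multiplicity 2) and 1 - (9) = -8, so det(I - K) = -8. (Direct check: I - K =
[[1, 0, 0],
 [3, 1, 9],
 [-3, 0, -8]]
has determinant -8.) The finite-dimensional Fredholm alternative says: either (I - K) is invertible, or ker(I - K) ≠ {0} and then range(I - K) = ker((I - K)^*)^⊥, with dim ker(I - K) = dim ker((I - K)^*). Since det(I - K) ≠ 0, 1 is not an eigenvalue of K and ker(I - K) = {0}, so we are in the first case: for every y there is a unique x = (I - K)^(-1) y. Explicitly, by the Sherman–Morrison formula, (I - u v^T)^(-1) = I + u v^T/(1 - v·u), i.e. (I - K)^(-1) = I + K/(-8).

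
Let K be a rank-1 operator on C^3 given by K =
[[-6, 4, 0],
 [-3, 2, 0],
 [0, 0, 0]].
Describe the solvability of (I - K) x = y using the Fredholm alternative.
(I - K) is invertible (det(I - K) = 5 ≠ 0), so for every y in C^3 the equation (I - K) x = y has a unique solution.

K has rank 1, so it is an outer product K = u v^T: every row of K is a multiple of one row vector. Reading off the entries, u = (-2, -1, 0) and v = (3, -2, 0) (row i of K equals u_i·v^T). A rank-one matrix u v^T satisfies K u = u (v·u) and kills the (2)-dimensional subspace v^⊥, so its characteristic polynomial is lambda^2 (lambda - v·u) with v·u = tr K = -4. Hence the eigenvalues of I - K are 1 (multiplicity 2) and 1 - (-4) = 5, so det(I - K) = 5. (Direct check: I - K =
[[7, -4, 0],
 [3, -1, 0],
 [0, 0, 1]]
has determinant 5.) The finite-dimensional Fredholm alternative says: either (I - K) is invertible, or ker(I - K) ≠ {0} and then range(I - K) = ker((I - K)^*)^⊥, with dim ker(I - K) = dim ker((I - K)^*). Since det(I - K) ≠ 0, 1 is not an eigenvalue of K and ker(I - K) = {0}, so we are in the first case: for every y there is a unique x = (I - K)^(-1) y. Explicitly, by the Sherman–Morrison formula, (I - u v^T)^(-1) = I + u v^T/(1 - v·u), i.e. (I - K)^(-1) = I + K/(5).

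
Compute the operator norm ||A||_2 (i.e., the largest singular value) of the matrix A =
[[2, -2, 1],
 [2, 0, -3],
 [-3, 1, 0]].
||A||_2 ≈ 4.58 (= sqrt(largest eigenvalue of A^T A))

||A||_2 = sigma_max(A) = sqrt(lambda_max(A^T A)). Form the symmetric matrix M = A^T A =
[[17, -7, -4],
 [-7, 5, -2],
 [-4, -2, 10]].
Its characteristic polynomial (trace, sum of principal 2x2 minors, determinant of M give the coefficients) is
  p(λ) = det(λ I - M) = λ^3 - 32λ^2 + 236λ - 100.
No integer candidate from the rational root theorem (±divisors of 100) is a root, so the roots are irrational. The cubic discriminant is Δ = 4672080 > 0, so there are three distinct real roots. p(0) = -100 and p(1) = 105 have opposite signs, so a root lies in (0, 1); Newton's method refines it to λ ≈ 0.4509. p(10) = 60 and p(11) = -45 have opposite signs, so a root lies in (10, 11); Newton's method refines it to λ ≈ 10.5724. p(20) = -180 and p(21) = 5 have opposite signs, so a root lies in (20, 21); Newton's method refines it to λ ≈ 20.9767. Check (Vieta): the three roots sum to 32, matching tr M = 32.
So the eigenvalues of A^T A are ≈ 0.4509, 10.5724, 20.9767 (all ≥ 0, as they must be for A^T A). The largest is λ_max ≈ 20.9767, hence ||A||_2 = sqrt(λ_max) ≈ 4.58.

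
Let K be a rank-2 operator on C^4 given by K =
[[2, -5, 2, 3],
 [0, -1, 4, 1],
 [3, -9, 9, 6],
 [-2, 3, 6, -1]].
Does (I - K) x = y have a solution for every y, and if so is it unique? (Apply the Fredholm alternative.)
(I - K) is invertible (det(I - K) = -14 ≠ 0), so for every y in C^4 the equation (I - K) x = y has a unique solution.

K has rank 2 and factors as K = U V^T = u1 v1^T + u2 v2^T with u1 = (1, -1, 0, -3), v1 = (1, -2, -1, 1), u2 = (1, 1, 3, 1), v2 = (1, -3, 3, 2) (multiplying out reproduces the displayed K). The nonzero eigenvalues of U V^T coincide with those of the 2 x 2 matrix G = V^T U = [[v1·u1, v1·u2], [v2·u1, v2·u2]] = [[0, -3], [-2, 9]], and by the Sylvester determinant identity det(I_4 - U V^T) = det(I_2 - V^T U) = det([[1, 3], [2, -8]]) = (1)(-8) - (3)(2) = -14. (Direct check: I - K =
[[-1, 5, -2, -3],
 [0, 2, -4, -1],
 [-3, 9, -8, -6],
 [2, -3, -6, 2]]
has determinant -14.) The finite-dimensional Fredholm alternative says: either (I - K) is invertible, or ker(I - K) ≠ {0} and then range(I - K) = ker((I - K)^*)^⊥, with dim ker(I - K) = dim ker((I - K)^*). Since det(I - K) ≠ 0, 1 is not an eigenvalue of K and ker(I - K) = {0}, so we are in the first case: for every y there is a unique x = (I - K)^(-1) y. (Explicitly, by the Woodbury identity, (I - U V^T)^(-1) = I + U (I_2 - G)^(-1) V^T.)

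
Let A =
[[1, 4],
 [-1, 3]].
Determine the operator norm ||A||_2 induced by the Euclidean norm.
||A||_2 = sqrt((27 + sqrt(533))/2) ≈ 5.0043 (= sqrt(largest eigenvalue of A^T A))

||A||_2 = sigma_max(A) = sqrt(lambda_max(A^T A)). Form the symmetric matrix M = A^T A =
[[2, 1],
 [1, 25]].
Its characteristic polynomial (trace, determinant of M give the coefficients) is
  p(λ) = det(λ I - M) = λ^2 - 27λ + 49.
For λ^2 - 27λ + 49 the discriminant is 533. It is nonnegative but not a perfect square, so the roots are real and irrational: λ = (27 ± sqrt(533))/2 ≈ 25.0434, 1.9566.
So the eigenvalues of A^T A are ≈ 1.9566, 25.0434 (all ≥ 0, as they must be for A^T A). The largest is λ_max = (27 + sqrt(533))/2 ≈ 25.0434, hence ||A||_2 = sqrt(λ_max) = sqrt((27 + sqrt(533))/2) ≈ 5.0043.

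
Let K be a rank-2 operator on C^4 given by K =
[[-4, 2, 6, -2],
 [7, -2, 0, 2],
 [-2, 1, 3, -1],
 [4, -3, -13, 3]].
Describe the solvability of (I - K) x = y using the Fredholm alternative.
(I - K) is invertible (det(I - K) = -19 ≠ 0), so for every y in C^4 the equation (I - K) x = y has a unique solution.

K has rank 2 and factors as K = U V^T = u1 v1^T + u2 v2^T with u1 = (-2, 2, -1, 3), v1 = (2, -1, -3, 1), u2 = (0, 3, 0, -2), v2 = (1, 0, 2, 0) (multiplying out reproduces the displayed K). The nonzero eigenvalues of U V^T coincide with those of the 2 x 2 matrix G = V^T U = [[v1·u1, v1·u2], [v2·u1, v2·u2]] = [[0, -5], [-4, 0]], and by the Sylvester determinant identity det(I_4 - U V^T) = det(I_2 - V^T U) = det([[1, 5], [4, 1]]) = (1)(1) - (5)(4) = -19. (Direct check: I - K =
[[5, -2, -6, 2],
 [-7, 3, 0, -2],
 [2, -1, -2, 1],
 [-4, 3, 13, -2]]
has determinant -19.) The finite-dimensional Fredholm alternative says: either (I - K) is invertible, or ker(I - K) ≠ {0} and then range(I - K) = ker((I - K)^*)^⊥, with dim ker(I - K) = dim ker((I - K)^*). Since det(I - K) ≠ 0, 1 is not an eigenvalue of K and ker(I - K) = {0}, so we are in the first case: for every y there is a unique x = (I - K)^(-1) y. (Explicitly, by the Woodbury identity, (I - U V^T)^(-1) = I + U (I_2 - G)^(-1) V^T.)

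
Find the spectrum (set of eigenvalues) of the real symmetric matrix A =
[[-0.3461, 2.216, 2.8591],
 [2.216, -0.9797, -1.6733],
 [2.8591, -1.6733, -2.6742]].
sigma(A) ≈ {-6, 0, 2}

A is real symmetric, so its spectrum consists of real eigenvalues. Expanding the characteristic polynomial of the displayed matrix gives
  det(λ I - A) = p(λ) = λ^3 + (4)λ^2 + (-12)λ + (0).
Solving p(λ) = 0 yields eigenvalues ≈ -6, 0, 2. (A is shown rounded to 4 decimals, so these recover the underlying integer eigenvalues to within that precision.)
Verification: the trace of A = -4 equals the sum of eigenvalues -4, and det(A) ≈ -0.0004 matches the eigenvalue product 0.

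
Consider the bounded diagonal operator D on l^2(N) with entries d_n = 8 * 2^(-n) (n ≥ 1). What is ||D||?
||D|| = 4 (attained at n = 1)

For D diagonal, ||D|| = sup_n |d_n|. The sequence d_n = 8 * 2^(-n) is positive and strictly decreasing (ratio 2^(-1) < 1), so the supremum is d_1 = 8/2 = 4. Hence ||D|| = 4.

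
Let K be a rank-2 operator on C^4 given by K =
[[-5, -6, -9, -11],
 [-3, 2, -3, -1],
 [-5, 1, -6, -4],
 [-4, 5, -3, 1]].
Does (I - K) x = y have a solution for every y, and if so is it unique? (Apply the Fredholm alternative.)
(I - K) is invertible (det(I - K) = -103 ≠ 0), so for every y in C^4 the equation (I - K) x = y has a unique solution.

K has rank 2 and factors as K = U V^T = u1 v1^T + u2 v2^T with u1 = (1, -1, -1, -2), v1 = (1, -3, 0, -2), u2 = (-3, -1, -2, -1), v2 = (2, 1, 3, 3) (multiplying out reproduces the displayed K). The nonzero eigenvalues of U V^T coincide with those of the 2 x 2 matrix G = V^T U = [[v1·u1, v1·u2], [v2·u1, v2·u2]] = [[8, 2], [-8, -16]], and by the Sylvester determinant identity det(I_4 - U V^T) = det(I_2 - V^T U) = det([[-7, -2], [8, 17]]) = (-7)(17) - (-2)(8) = -103. (Direct check: I - K =
[[6, 6, 9, 11],
 [3, -1, 3, 1],
 [5, -1, 7, 4],
 [4, -5, 3, 0]]
has determinant -103.) The finite-dimensional Fredholm alternative says: either (I - K) is invertible, or ker(I - K) ≠ {0} and then range(I - K) = ker((I - K)^*)^⊥, with dim ker(I - K) = dim ker((I - K)^*). Since det(I - K) ≠ 0, 1 is not an eigenvalue of K and ker(I - K) = {0}, so we are in the first case: for every y there is a unique x = (I - K)^(-1) y. (Explicitly, by the Woodbury identity, (I - U V^T)^(-1) = I + U (I_2 - G)^(-1) V^T.)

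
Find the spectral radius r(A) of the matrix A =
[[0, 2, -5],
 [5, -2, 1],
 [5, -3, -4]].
r(A) ≈ 6.3662

The eigenvalues of A are the roots of its characteristic polynomial. With M = A (coefficients from the trace, the sum of principal 2x2 minors, and det A):
  p(λ) = det(λ I - M) = λ^3 + 6λ^2 + 26λ - 75.
No integer candidate from the rational root theorem (±divisors of 75) is a root, so the roots are irrational. The cubic discriminant is Δ = -343643 < 0, so there is one real root and a complex-conjugate pair. p(1) = -42 and p(2) = 9 have opposite signs, so a root lies in (1, 2); Newton's method refines it to λ ≈ 1.8506. Dividing out (λ - (1.8506)) leaves approximately λ^2 + 7.8506λ + 40.528. For λ^2 + 7.8506λ + 40.528 the discriminant is -100.4807. It is negative, so the remaining roots are the complex-conjugate pair λ ≈ -3.9253 ± 5.012i. Their product equals the constant term, so |λ|^2 ≈ 40.528 and |λ| ≈ 6.3662.
Thus the eigenvalues (to 4 decimals) are 1.8506 (modulus 1.8506); -3.9253 ± 5.012i (modulus 6.3662). The spectral radius is the largest modulus: r(A) ≈ 6.3662. (Cross-check: r(A) ≤ ||A||_2 ≈ 8.3598; equality holds whenever A is normal, though it can also hold for some non-normal A.)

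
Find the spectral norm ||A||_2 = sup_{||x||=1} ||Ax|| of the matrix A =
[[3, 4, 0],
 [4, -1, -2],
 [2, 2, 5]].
||A||_2 = sqrt((52 + sqrt(1252))/2) ≈ 6.61 (= sqrt(largest eigenvalue of A^T A))

||A||_2 = sigma_max(A) = sqrt(lambda_max(A^T A)). Form the symmetric matrix M = A^T A =
[[29, 12, 2],
 [12, 21, 12],
 [2, 12, 29]].
Its characteristic polynomial (trace, sum of principal 2x2 minors, determinant of M give the coefficients) is
  p(λ) = det(λ I - M) = λ^3 - 79λ^2 + 1767λ - 9801.
By the rational root theorem any rational root is an integer divisor of 9801. Testing λ = 27: p(27) = 19683 - 57591 + 47709 - 9801 = 0, so λ = 27 is a root. Dividing out (λ - 27) leaves p(λ) = (λ - 27)(λ^2 - 52λ + 363). For λ^2 - 52λ + 363 the discriminant is 1252. It is nonnegative but not a perfect square, so the roots are real and irrational: λ = (52 ± sqrt(1252))/2 ≈ 43.6918, 8.3082.
So the eigenvalues of A^T A are ≈ 8.3082, 27, 43.6918 (all ≥ 0, as they must be for A^T A). The largest is λ_max = (52 + sqrt(1252))/2 ≈ 43.6918, hence ||A||_2 = sqrt(λ_max) = sqrt((52 + sqrt(1252))/2) ≈ 6.61.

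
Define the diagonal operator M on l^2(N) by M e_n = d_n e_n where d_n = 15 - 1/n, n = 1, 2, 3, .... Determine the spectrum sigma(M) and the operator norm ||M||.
sigma(M) = {15 - 1/n : n ≥ 1} ∪ {15}; ||M|| = 15

A bounded diagonal operator on l^2 with diagonal entries d_n has spectrum equal to the closure of {d_n : n ≥ 1}: every d_n is an eigenvalue (with eigenvector e_n), so {d_n} ⊂ sigma(M); the spectrum is closed, so its closure is too; and for lambda not in the closure, (M - lambda I) has bounded inverse (the diagonal entries 1/(d_n - lambda) are bounded). For our sequence d_n = 15 - 1/n, n = 1, 2, 3, ...:
  - {d_n} = {15 - 1/n : n ≥ 1}; the only limit point is 15
  - closure = {15 - 1/n : n ≥ 1} ∪ {15}
For the norm: a diagonal operator has ||M|| = sup_n |d_n|. Here d_n = 15 - 1/n increases monotonically from d_1 = 14 toward 15, with all terms in [14, 15); so sup_n |d_n| = 15 (the supremum is the limit, not attained). So ||M|| = 15.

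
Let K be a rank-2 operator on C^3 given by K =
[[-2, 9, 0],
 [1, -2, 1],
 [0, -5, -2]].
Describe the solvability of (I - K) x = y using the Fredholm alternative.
(I - K) is invertible (det(I - K) = 15 ≠ 0), so for every y in C^3 the equation (I - K) x = y has a unique solution.

K has rank 2 and factors as K = U V^T = u1 v1^T + u2 v2^T with u1 = (3, -1, -1), v1 = (-1, 2, -1), u2 = (1, 0, -1), v2 = (1, 3, 3) (multiplying out reproduces the displayed K). The nonzero eigenvalues of U V^T coincide with those of the 2 x 2 matrix G = V^T U = [[v1·u1, v1·u2], [v2·u1, v2·u2]] = [[-4, 0], [-3, -2]], and by the Sylvester determinant identity det(I_3 - U V^T) = det(I_2 - V^T U) = det([[5, 0], [3, 3]]) = (5)(3) - (0)(3) = 15. (Direct check: I - K =
[[3, -9, 0],
 [-1, 3, -1],
 [0, 5, 3]]
has determinant 15.) The finite-dimensional Fredholm alternative says: either (I - K) is invertible, or ker(I - K) ≠ {0} and then range(I - K) = ker((I - K)^*)^⊥, with dim ker(I - K) = dim ker((I - K)^*). Since det(I - K) ≠ 0, 1 is not an eigenvalue of K and ker(I - K) = {0}, so we are in the first case: for every y there is a unique x = (I - K)^(-1) y. (Explicitly, by the Woodbury identity, (I - U V^T)^(-1) = I + U (I_2 - G)^(-1) V^T.)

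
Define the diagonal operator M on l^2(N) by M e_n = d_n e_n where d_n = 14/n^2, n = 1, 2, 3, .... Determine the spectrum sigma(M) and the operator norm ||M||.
sigma(M) = {14/n^2 : n ≥ 1} ∪ {0}; ||M|| = 14

A bounded diagonal operator on l^2 with diagonal entries d_n has spectrum equal to the closure of {d_n : n ≥ 1}: every d_n is an eigenvalue (with eigenvector e_n), so {d_n} ⊂ sigma(M); the spectrum is closed, so its closure is too; and for lambda not in the closure, (M - lambda I) has bounded inverse (the diagonal entries 1/(d_n - lambda) are bounded). For our sequence d_n = 14/n^2, n = 1, 2, 3, ...:
  - {d_n} = {14/n^2 : n ≥ 1}; the only limit point is 0
  - closure = {14/n^2 : n ≥ 1} ∪ {0}
For the norm: a diagonal operator has ||M|| = sup_n |d_n|. Here d_n = 14/n^2 is positive and decreasing, so sup_n |d_n| = d_1 = 14. So ||M|| = 14.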